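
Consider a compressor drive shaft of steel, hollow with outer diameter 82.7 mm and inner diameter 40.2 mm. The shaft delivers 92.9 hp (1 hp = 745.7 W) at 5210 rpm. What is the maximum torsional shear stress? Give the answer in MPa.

ω = 2π·5210/60 = 545.6 rad/s, so T = P/ω = 92.9×745.7 / 545.6 = 127.0 N·m.
J = π(d_o⁴ − d_i⁴)/32 = π(0.0827⁴ − 0.0402⁴)/32 = 4.336×10^-6 m⁴.
τ_max = T·r/J = 127.0 × 0.0414 / 4.336×10^-6 = 1.211×10^6 Pa.

1.21 MPa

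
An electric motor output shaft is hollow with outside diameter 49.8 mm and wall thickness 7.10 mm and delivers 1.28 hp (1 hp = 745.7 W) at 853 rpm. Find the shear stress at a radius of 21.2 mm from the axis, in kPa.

508 kPa

ω = 2π·853/60 = 89.33 rad/s, so T = P/ω = 1.28×745.7 / 89.33 = 10.69 N·m.
J = π(d_o⁴ − d_i⁴)/32 = π(0.0498⁴ − 0.0356⁴)/32 = 4.461×10^-7 m⁴.
Shear stress varies linearly with radius: τ = T·r/J = 10.69 × 0.0212 / 4.461×10^-7 = 5.078×10^5 Pa.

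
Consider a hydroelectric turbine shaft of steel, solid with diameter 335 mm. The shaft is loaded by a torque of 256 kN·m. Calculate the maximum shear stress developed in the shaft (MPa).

J = πd⁴/32 = π(0.335)⁴/32 = 1.236×10^-3 m⁴.
τ_max = T·r/J = 256000 × 0.168 / 1.236×10^-3 = 3.468×10^7 Pa.

34.7 MPa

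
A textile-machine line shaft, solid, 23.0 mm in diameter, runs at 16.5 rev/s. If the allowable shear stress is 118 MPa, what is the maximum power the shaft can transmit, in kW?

J = πd⁴/32 = π(0.0230)⁴/32 = 2.747×10^-8 m⁴.
T_max = τ_allow·J/r = 1.18×10^8 × 2.747×10^-8 / 0.0115 = 281.9 N·m.
ω = 2π·16.5 = 103.7 rad/s, so P_max = T_max·ω = 2.923×10^4 W.

29.2 kW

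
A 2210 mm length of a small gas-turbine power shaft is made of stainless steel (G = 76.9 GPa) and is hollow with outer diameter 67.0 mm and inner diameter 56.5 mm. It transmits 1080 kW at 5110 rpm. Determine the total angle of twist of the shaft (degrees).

3.40°

ω = 2π·5110/60 = 535.1 rad/s, so T = P/ω = 1080×10³ / 535.1 = 2018 N·m.
J = π(d_o⁴ − d_i⁴)/32 = π(0.0670⁴ − 0.0565⁴)/32 = 9.779×10^-7 m⁴.
θ = T·L/(G·J) = 2018 × 2.21 / (76.9×10⁹ × 9.779×10^-7) = 0.05931 rad.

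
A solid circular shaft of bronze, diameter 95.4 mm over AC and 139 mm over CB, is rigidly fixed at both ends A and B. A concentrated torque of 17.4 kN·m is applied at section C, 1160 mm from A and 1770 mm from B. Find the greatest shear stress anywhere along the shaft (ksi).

Compatibility: T_A·a/J_AC = T_B·b/J_CB with T_A + T_B = T₀.
J_AC = 8.13×10^-6 m⁴, J_CB = 3.66×10^-5 m⁴, so T_A = T₀·(J_AC/a)/((J_AC/a)+(J_CB/b)) = 4401 N·m, T_B = 13000 N·m.
τ in each portion: τ_AC = 2.58×10^7 Pa, τ_CB = 2.47×10^7 Pa; maximum is in AC.
τ_max = T_AC·r/J = 4401·0.0477/8.13×10^-6 = 2.582×10^7 Pa.

3.74 ksi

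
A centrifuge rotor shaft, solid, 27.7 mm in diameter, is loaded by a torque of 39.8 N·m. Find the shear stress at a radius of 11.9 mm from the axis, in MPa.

8.19 MPa

J = πd⁴/32 = π(0.0277)⁴/32 = 5.780×10^-8 m⁴.
Shear stress varies linearly with radius: τ = T·r/J = 39.80 × 0.0119 / 5.780×10^-8 = 8.194×10^6 Pa.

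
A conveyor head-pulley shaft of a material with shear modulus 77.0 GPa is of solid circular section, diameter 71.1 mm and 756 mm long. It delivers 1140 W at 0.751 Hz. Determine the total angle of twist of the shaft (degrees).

0.0542°

ω = 2π·0.751 = 4.719 rad/s, so T = P/ω = 1140 / 4.719 = 241.6 N·m.
J = πd⁴/32 = π(0.0711)⁴/32 = 2.509×10^-6 m⁴.
θ = T·L/(G·J) = 241.6 × 0.756 / (77.0×10⁹ × 2.509×10^-6) = 9.454×10^-4 rad.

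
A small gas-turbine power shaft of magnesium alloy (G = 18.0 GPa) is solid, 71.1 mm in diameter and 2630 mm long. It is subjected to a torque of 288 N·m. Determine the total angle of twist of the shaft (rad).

J = πd⁴/32 = π(0.0711)⁴/32 = 2.509×10^-6 m⁴.
θ = T·L/(G·J) = 288.0 × 2.63 / (18.0×10⁹ × 2.509×10^-6) = 0.01677 rad.

0.0168 rad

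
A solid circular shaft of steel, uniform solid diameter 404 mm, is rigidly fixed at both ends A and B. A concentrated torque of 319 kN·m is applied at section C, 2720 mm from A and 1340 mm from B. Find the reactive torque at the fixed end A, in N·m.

105000 N·m

With uniform GJ and both ends fixed, compatibility θ_AC = θ_CB gives T_A·a = T_B·b, together with T_A + T_B = T₀.
T_A = T₀·b/(a+b) = 319000·1340/4060 = 105300 N·m; T_B = 213700 N·m.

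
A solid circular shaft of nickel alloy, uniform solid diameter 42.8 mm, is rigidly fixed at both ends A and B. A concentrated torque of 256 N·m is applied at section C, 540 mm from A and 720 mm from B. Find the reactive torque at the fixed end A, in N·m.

146 N·m

With uniform GJ and both ends fixed, compatibility θ_AC = θ_CB gives T_A·a = T_B·b, together with T_A + T_B = T₀.
T_A = T₀·b/(a+b) = 256.0·720/1260 = 146.3 N·m; T_B = 109.7 N·m.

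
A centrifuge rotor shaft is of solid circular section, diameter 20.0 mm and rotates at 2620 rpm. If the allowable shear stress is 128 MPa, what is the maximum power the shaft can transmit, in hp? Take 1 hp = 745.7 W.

J = πd⁴/32 = π(0.0200)⁴/32 = 1.571×10^-8 m⁴.
T_max = τ_allow·J/r = 1.28×10^8 × 1.571×10^-8 / 0.0100 = 201.1 N·m.
ω = 2π·2620/60 = 274.4 rad/s, so P_max = T_max·ω = 5.516×10^4 W.

74.0 hp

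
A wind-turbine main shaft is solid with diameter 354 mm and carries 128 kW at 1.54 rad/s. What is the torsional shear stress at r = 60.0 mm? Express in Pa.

ω = 1.54 rad/s, so T = P/ω = 128×10³ / 1.540 = 83120 N·m.
J = πd⁴/32 = π(0.354)⁴/32 = 1.542×10^-3 m⁴.
Shear stress varies linearly with radius: τ = T·r/J = 83120 × 0.0600 / 1.542×10^-3 = 3.235×10^6 Pa.

3.23e6 Pa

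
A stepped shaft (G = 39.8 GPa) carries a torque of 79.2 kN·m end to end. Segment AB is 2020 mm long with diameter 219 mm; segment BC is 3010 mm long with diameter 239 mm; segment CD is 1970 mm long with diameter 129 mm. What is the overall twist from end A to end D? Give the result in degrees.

J_AB = π(0.219)⁴/32 = 2.26×10^-4 m⁴; J_BC = π(0.239)⁴/32 = 3.20×10^-4 m⁴; J_CD = π(0.129)⁴/32 = 2.72×10^-5 m⁴.
θ = (T/G)·Σ L_i/J_i = (79200/39.8×10⁹)·(2.02/2.26×10^-4 + 3.01/3.20×10^-4 + 1.97/2.72×10^-5) = 0.1807 rad.

10.4°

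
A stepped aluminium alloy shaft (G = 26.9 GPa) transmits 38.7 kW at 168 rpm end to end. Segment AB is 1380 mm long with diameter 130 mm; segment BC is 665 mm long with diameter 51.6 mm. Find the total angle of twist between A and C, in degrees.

ω = 2π·168/60 = 17.59 rad/s, so T = P/ω = 38.7×10³ / 17.59 = 2200 N·m.
J_AB = π(0.130)⁴/32 = 2.80×10^-5 m⁴; J_BC = π(0.0516)⁴/32 = 6.96×10^-7 m⁴.
θ = (T/G)·Σ L_i/J_i = (2200/26.9×10⁹)·(1.38/2.80×10^-5 + 0.665/6.96×10^-7) = 0.08216 rad.

4.71°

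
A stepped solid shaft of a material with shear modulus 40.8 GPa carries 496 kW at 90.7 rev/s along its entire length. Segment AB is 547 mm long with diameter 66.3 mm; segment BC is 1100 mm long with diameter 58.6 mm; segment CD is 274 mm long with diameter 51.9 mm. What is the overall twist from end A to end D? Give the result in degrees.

ω = 2π·90.7 = 569.9 rad/s, so T = P/ω = 496×10³ / 569.9 = 870.4 N·m.
J_AB = π(0.0663)⁴/32 = 1.90×10^-6 m⁴; J_BC = π(0.0586)⁴/32 = 1.16×10^-6 m⁴; J_CD = π(0.0519)⁴/32 = 7.12×10^-7 m⁴.
θ = (T/G)·Σ L_i/J_i = (870.4/40.8×10⁹)·(0.547/1.90×10^-6 + 1.10/1.16×10^-6 + 0.274/7.12×10^-7) = 0.03463 rad.

1.98°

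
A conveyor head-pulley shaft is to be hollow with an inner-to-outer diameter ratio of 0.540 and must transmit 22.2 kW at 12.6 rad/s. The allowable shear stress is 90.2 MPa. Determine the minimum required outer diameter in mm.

47.7 mm

ω = 12.6 rad/s, so T = P/ω = 22.2×10³ / 12.60 = 1762 N·m.
For a hollow shaft with d_i/d_o = 0.540: τ_max = 16T/(π d_o³ (1−k⁴)), so d_o = [16T/(π τ_allow (1−k⁴))]^(1/3) = [16·1762/(π·9.02×10^7·0.9150)]^(1/3) = 0.04773 m.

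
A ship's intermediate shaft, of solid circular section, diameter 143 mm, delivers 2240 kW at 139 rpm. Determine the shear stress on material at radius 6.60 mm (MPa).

24.7 MPa

ω = 2π·139/60 = 14.56 rad/s, so T = P/ω = 2240×10³ / 14.56 = 153900 N·m.
J = πd⁴/32 = π(0.143)⁴/32 = 4.105×10^-5 m⁴.
Shear stress varies linearly with radius: τ = T·r/J = 153900 × 0.00660 / 4.105×10^-5 = 2.474×10^7 Pa.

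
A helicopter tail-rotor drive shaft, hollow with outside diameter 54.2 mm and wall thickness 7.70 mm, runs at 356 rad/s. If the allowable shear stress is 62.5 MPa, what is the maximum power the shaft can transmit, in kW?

513 kW

J = π(d_o⁴ − d_i⁴)/32 = π(0.0542⁴ − 0.0388⁴)/32 = 6.247×10^-7 m⁴.
T_max = τ_allow·J/r = 6.25×10^7 × 6.247×10^-7 / 0.0271 = 1441 N·m.
ω = 356 rad/s, so P_max = T_max·ω = 5.129×10^5 W.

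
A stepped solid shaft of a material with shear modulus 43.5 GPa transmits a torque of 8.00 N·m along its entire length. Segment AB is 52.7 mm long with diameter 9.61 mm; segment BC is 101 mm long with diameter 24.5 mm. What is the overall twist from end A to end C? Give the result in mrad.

12.1 mrad

J_AB = π(0.00961)⁴/32 = 8.37×10^-10 m⁴; J_BC = π(0.0245)⁴/32 = 3.54×10^-8 m⁴.
θ = (T/G)·Σ L_i/J_i = (8.000/43.5×10⁹)·(0.0527/8.37×10^-10 + 0.101/3.54×10^-8) = 0.01210 rad.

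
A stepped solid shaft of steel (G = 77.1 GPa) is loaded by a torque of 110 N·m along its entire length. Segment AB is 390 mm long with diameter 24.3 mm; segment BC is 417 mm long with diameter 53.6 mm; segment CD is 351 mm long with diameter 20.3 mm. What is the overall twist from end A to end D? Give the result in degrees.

2.69°

J_AB = π(0.0243)⁴/32 = 3.42×10^-8 m⁴; J_BC = π(0.0536)⁴/32 = 8.10×10^-7 m⁴; J_CD = π(0.0203)⁴/32 = 1.67×10^-8 m⁴.
θ = (T/G)·Σ L_i/J_i = (110.0/77.1×10⁹)·(0.390/3.42×10^-8 + 0.417/8.10×10^-7 + 0.351/1.67×10^-8) = 0.04703 rad.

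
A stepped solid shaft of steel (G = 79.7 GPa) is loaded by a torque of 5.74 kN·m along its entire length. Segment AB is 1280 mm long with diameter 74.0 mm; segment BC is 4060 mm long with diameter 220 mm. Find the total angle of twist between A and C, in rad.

0.0326 rad

J_AB = π(0.0740)⁴/32 = 2.94×10^-6 m⁴; J_BC = π(0.220)⁴/32 = 2.30×10^-4 m⁴.
θ = (T/G)·Σ L_i/J_i = (5740/79.7×10⁹)·(1.28/2.94×10^-6 + 4.06/2.30×10^-4) = 0.03259 rad.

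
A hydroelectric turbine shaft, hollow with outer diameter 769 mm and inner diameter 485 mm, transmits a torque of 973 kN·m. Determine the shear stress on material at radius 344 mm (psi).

J = π(d_o⁴ − d_i⁴)/32 = π(0.769⁴ − 0.485⁴)/32 = 0.02890 m⁴.
Shear stress varies linearly with radius: τ = T·r/J = 973000 × 0.344 / 0.02890 = 1.158×10^7 Pa.

1680 psi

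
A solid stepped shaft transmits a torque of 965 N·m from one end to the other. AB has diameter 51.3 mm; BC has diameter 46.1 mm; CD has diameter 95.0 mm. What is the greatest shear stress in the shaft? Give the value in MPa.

Under the same torque, τ_max = 16T/(πd³) is largest where d is smallest — segment BC (d = 46.1 mm).
τ_max = 16·965.0/(π·(0.0461)³) = 5.016×10^7 Pa.

50.2 MPa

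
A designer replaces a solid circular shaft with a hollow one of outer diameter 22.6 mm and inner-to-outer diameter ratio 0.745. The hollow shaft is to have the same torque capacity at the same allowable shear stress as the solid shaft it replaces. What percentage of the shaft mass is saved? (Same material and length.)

43.1 %

Equal τ_max and T ⇒ the solid shaft needs d_s³ = d_o³(1−k⁴), so d_s = 22.6·(1−0.745⁴)^(1/3) = 19.99 mm.
Area ratio A_h/A_s = d_o²(1−k²)/d_s² = (1−k²)/(1−k⁴)^(2/3) = 0.5688.
Mass saving = 1 − 0.5688 = 43.1 %.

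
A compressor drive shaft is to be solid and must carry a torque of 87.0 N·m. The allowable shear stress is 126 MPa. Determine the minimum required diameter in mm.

For a solid shaft τ_max = 16T/(πd³), so d = (16T/(π τ_allow))^(1/3) = (16·87.00/(π·1.26×10^8))^(1/3) = 0.01521 m.

15.2 mm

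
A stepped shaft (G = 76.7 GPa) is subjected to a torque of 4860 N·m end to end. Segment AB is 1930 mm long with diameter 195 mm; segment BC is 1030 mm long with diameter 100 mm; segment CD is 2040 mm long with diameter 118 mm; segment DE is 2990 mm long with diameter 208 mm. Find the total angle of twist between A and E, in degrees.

J_AB = π(0.195)⁴/32 = 1.42×10^-4 m⁴; J_BC = π(0.100)⁴/32 = 9.82×10^-6 m⁴; J_CD = π(0.118)⁴/32 = 1.90×10^-5 m⁴; J_DE = π(0.208)⁴/32 = 1.84×10^-4 m⁴.
θ = (T/G)·Σ L_i/J_i = (4860/76.7×10⁹)·(1.93/1.42×10^-4 + 1.03/9.82×10^-6 + 2.04/1.90×10^-5 + 2.99/1.84×10^-4) = 0.01533 rad.

0.878°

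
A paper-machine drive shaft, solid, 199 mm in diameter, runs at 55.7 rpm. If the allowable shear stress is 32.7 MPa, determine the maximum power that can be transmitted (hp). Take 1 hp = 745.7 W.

396 hp

J = πd⁴/32 = π(0.199)⁴/32 = 1.540×10^-4 m⁴.
T_max = τ_allow·J/r = 3.27×10^7 × 1.540×10^-4 / 0.0995 = 50600 N·m.
ω = 2π·55.7/60 = 5.833 rad/s, so P_max = T_max·ω = 2.951×10^5 W.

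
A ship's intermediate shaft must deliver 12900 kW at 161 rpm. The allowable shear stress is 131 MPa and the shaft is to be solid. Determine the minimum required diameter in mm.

ω = 2π·161/60 = 16.86 rad/s, so T = P/ω = 12900×10³ / 16.86 = 765100 N·m.
For a solid shaft τ_max = 16T/(πd³), so d = (16T/(π τ_allow))^(1/3) = (16·765100/(π·1.31×10^8))^(1/3) = 0.3098 m.

310 mm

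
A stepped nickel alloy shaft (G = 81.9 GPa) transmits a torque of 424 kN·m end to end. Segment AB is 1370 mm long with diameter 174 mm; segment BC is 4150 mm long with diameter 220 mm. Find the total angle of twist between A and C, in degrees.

9.87°

J_AB = π(0.174)⁴/32 = 9.00×10^-5 m⁴; J_BC = π(0.220)⁴/32 = 2.30×10^-4 m⁴.
θ = (T/G)·Σ L_i/J_i = (424000/81.9×10⁹)·(1.37/9.00×10^-5 + 4.15/2.30×10^-4) = 0.1722 rad.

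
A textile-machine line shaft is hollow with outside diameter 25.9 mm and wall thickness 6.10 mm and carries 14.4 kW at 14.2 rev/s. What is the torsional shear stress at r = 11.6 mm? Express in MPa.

46.0 MPa

ω = 2π·14.2 = 89.22 rad/s, so T = P/ω = 14.4×10³ / 89.22 = 161.4 N·m.
J = π(d_o⁴ − d_i⁴)/32 = π(0.0259⁴ − 0.0137⁴)/32 = 4.072×10^-8 m⁴.
Shear stress varies linearly with radius: τ = T·r/J = 161.4 × 0.0116 / 4.072×10^-8 = 4.598×10^7 Pa.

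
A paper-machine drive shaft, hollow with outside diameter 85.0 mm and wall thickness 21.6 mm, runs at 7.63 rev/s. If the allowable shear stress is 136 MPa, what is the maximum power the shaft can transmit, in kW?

740 kW

J = π(d_o⁴ − d_i⁴)/32 = π(0.0850⁴ − 0.0418⁴)/32 = 4.825×10^-6 m⁴.
T_max = τ_allow·J/r = 1.36×10^8 × 4.825×10^-6 / 0.0425 = 15440 N·m.
ω = 2π·7.63 = 47.94 rad/s, so P_max = T_max·ω = 7.402×10^5 W.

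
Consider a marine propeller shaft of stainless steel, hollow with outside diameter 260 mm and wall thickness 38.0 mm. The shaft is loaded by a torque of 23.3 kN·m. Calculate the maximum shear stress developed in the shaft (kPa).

J = π(d_o⁴ − d_i⁴)/32 = π(0.260⁴ − 0.184⁴)/32 = 3.361×10^-4 m⁴.
τ_max = T·r/J = 23300 × 0.130 / 3.361×10^-4 = 9.012×10^6 Pa.

9010 kPa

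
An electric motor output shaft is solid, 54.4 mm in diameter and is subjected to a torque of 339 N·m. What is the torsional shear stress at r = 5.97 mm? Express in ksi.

0.341 ksi

J = πd⁴/32 = π(0.0544)⁴/32 = 8.598×10^-7 m⁴.
Shear stress varies linearly with radius: τ = T·r/J = 339.0 × 0.00597 / 8.598×10^-7 = 2.354×10^6 Pa.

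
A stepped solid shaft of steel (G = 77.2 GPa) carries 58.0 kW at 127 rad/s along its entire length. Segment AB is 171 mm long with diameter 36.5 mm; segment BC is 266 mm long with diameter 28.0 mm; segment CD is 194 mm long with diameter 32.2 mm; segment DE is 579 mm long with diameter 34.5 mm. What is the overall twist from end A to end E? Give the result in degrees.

3.86°

ω = 127 rad/s, so T = P/ω = 58.0×10³ / 127.0 = 456.7 N·m.
J_AB = π(0.0365)⁴/32 = 1.74×10^-7 m⁴; J_BC = π(0.0280)⁴/32 = 6.03×10^-8 m⁴; J_CD = π(0.0322)⁴/32 = 1.06×10^-7 m⁴; J_DE = π(0.0345)⁴/32 = 1.39×10^-7 m⁴.
θ = (T/G)·Σ L_i/J_i = (456.7/77.2×10⁹)·(0.171/1.74×10^-7 + 0.266/6.03×10^-8 + 0.194/1.06×10^-7 + 0.579/1.39×10^-7) = 0.06738 rad.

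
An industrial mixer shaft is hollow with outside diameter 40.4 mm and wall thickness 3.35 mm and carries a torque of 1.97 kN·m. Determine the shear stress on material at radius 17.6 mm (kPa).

J = π(d_o⁴ − d_i⁴)/32 = π(0.0404⁴ − 0.0337⁴)/32 = 1.349×10^-7 m⁴.
Shear stress varies linearly with radius: τ = T·r/J = 1970 × 0.0176 / 1.349×10^-7 = 2.570×10^8 Pa.

257000 kPa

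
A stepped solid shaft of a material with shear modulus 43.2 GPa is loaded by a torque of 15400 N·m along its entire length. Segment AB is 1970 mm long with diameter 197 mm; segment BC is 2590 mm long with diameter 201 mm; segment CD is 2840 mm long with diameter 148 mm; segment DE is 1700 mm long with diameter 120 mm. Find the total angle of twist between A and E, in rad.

0.0618 rad

J_AB = π(0.197)⁴/32 = 1.48×10^-4 m⁴; J_BC = π(0.201)⁴/32 = 1.60×10^-4 m⁴; J_CD = π(0.148)⁴/32 = 4.71×10^-5 m⁴; J_DE = π(0.120)⁴/32 = 2.04×10^-5 m⁴.
θ = (T/G)·Σ L_i/J_i = (15400/43.2×10⁹)·(1.97/1.48×10^-4 + 2.59/1.60×10^-4 + 2.84/4.71×10^-5 + 1.70/2.04×10^-5) = 0.06177 rad.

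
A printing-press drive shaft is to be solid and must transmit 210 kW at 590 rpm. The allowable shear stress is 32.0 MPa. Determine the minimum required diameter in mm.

ω = 2π·590/60 = 61.78 rad/s, so T = P/ω = 210×10³ / 61.78 = 3399 N·m.
For a solid shaft τ_max = 16T/(πd³), so d = (16T/(π τ_allow))^(1/3) = (16·3399/(π·3.20×10^7))^(1/3) = 0.08148 m.

81.5 mm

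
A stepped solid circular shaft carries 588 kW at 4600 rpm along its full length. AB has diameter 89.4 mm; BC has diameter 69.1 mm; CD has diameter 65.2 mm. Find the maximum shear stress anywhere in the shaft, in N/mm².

ω = 2π·4600/60 = 481.7 rad/s, so T = P/ω = 588×10³ / 481.7 = 1221 N·m.
Under the same torque, τ_max = 16T/(πd³) is largest where d is smallest — segment CD (d = 65.2 mm).
τ_max = 16·1221/(π·(0.0652)³) = 2.243×10^7 Pa.

22.4 N/mm²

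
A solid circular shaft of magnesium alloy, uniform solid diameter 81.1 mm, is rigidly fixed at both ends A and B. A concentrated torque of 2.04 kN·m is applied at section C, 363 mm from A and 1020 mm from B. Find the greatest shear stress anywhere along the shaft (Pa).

1.44e7 Pa

With uniform GJ and both ends fixed, compatibility θ_AC = θ_CB gives T_A·a = T_B·b, together with T_A + T_B = T₀.
T_A = T₀·b/(a+b) = 2040·1020/1383 = 1505 N·m; T_B = 535.4 N·m.
τ in each portion: τ_AC = 1.44×10^7 Pa, τ_CB = 5.11×10^6 Pa; maximum is in AC.
τ_max = T_AC·r/J = 1505·0.0405/4.25×10^-6 = 1.437×10^7 Pa.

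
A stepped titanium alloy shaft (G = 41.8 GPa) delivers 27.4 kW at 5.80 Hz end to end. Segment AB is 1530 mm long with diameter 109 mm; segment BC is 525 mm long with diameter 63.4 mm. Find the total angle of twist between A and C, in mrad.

7.94 mrad

ω = 2π·5.80 = 36.44 rad/s, so T = P/ω = 27.4×10³ / 36.44 = 751.9 N·m.
J_AB = π(0.109)⁴/32 = 1.39×10^-5 m⁴; J_BC = π(0.0634)⁴/32 = 1.59×10^-6 m⁴.
θ = (T/G)·Σ L_i/J_i = (751.9/41.8×10⁹)·(1.53/1.39×10^-5 + 0.525/1.59×10^-6) = 7.939×10^-3 rad.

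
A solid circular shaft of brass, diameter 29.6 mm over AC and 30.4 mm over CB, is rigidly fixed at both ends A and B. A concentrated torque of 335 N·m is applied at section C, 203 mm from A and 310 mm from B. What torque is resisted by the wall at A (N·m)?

Compatibility: T_A·a/J_AC = T_B·b/J_CB with T_A + T_B = T₀.
J_AC = 7.54×10^-8 m⁴, J_CB = 8.38×10^-8 m⁴, so T_A = T₀·(J_AC/a)/((J_AC/a)+(J_CB/b)) = 193.8 N·m, T_B = 141.2 N·m.

194 N·m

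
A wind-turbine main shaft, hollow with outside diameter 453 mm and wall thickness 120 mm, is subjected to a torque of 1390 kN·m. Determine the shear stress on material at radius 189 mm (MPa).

66.8 MPa

J = π(d_o⁴ − d_i⁴)/32 = π(0.453⁴ − 0.213⁴)/32 = 3.932×10^-3 m⁴.
Shear stress varies linearly with radius: τ = T·r/J = 1.390e6 × 0.189 / 3.932×10^-3 = 6.681×10^7 Pa.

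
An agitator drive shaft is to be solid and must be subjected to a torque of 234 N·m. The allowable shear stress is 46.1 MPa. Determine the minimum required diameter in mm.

29.6 mm

For a solid shaft τ_max = 16T/(πd³), so d = (16T/(π τ_allow))^(1/3) = (16·234.0/(π·4.61×10^7))^(1/3) = 0.02957 m.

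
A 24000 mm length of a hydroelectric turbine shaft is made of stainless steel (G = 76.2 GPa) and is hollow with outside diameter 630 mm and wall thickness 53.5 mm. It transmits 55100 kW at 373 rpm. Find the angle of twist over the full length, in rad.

ω = 2π·373/60 = 39.06 rad/s, so T = P/ω = 55100×10³ / 39.06 = 1.411e6 N·m.
J = π(d_o⁴ − d_i⁴)/32 = π(0.630⁴ − 0.523⁴)/32 = 8.120×10^-3 m⁴.
θ = T·L/(G·J) = 1.411e6 × 24.0 / (76.2×10⁹ × 8.120×10^-3) = 0.05471 rad.

0.0547 rad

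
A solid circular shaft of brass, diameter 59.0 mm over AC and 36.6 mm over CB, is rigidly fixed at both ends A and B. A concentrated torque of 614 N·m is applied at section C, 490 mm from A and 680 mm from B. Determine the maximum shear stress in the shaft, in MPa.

13.8 MPa

Compatibility: T_A·a/J_AC = T_B·b/J_CB with T_A + T_B = T₀.
J_AC = 1.19×10^-6 m⁴, J_CB = 1.76×10^-7 m⁴, so T_A = T₀·(J_AC/a)/((J_AC/a)+(J_CB/b)) = 554.8 N·m, T_B = 59.20 N·m.
τ in each portion: τ_AC = 1.38×10^7 Pa, τ_CB = 6.15×10^6 Pa; maximum is in AC.
τ_max = T_AC·r/J = 554.8·0.0295/1.19×10^-6 = 1.376×10^7 Pa.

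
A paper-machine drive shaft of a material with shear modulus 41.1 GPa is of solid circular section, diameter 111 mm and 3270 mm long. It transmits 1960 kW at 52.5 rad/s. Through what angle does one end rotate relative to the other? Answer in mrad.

199 mrad

ω = 52.5 rad/s, so T = P/ω = 1960×10³ / 52.50 = 37330 N·m.
J = πd⁴/32 = π(0.111)⁴/32 = 1.490×10^-5 m⁴.
θ = T·L/(G·J) = 37330 × 3.27 / (41.1×10⁹ × 1.490×10^-5) = 0.1993 rad.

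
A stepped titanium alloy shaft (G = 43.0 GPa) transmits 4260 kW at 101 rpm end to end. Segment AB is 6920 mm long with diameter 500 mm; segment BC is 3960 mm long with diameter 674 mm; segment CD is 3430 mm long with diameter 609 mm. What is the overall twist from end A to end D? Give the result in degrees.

0.846°

ω = 2π·101/60 = 10.58 rad/s, so T = P/ω = 4260×10³ / 10.58 = 402800 N·m.
J_AB = π(0.500)⁴/32 = 6.14×10^-3 m⁴; J_BC = π(0.674)⁴/32 = 0.0203 m⁴; J_CD = π(0.609)⁴/32 = 0.0135 m⁴.
θ = (T/G)·Σ L_i/J_i = (402800/43.0×10⁹)·(6.92/6.14×10^-3 + 3.96/0.0203 + 3.43/0.0135) = 0.01477 rad.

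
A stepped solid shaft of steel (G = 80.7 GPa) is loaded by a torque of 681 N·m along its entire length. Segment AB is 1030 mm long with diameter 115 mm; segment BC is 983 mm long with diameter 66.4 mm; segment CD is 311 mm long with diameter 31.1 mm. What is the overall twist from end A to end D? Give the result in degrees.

1.92°

J_AB = π(0.115)⁴/32 = 1.72×10^-5 m⁴; J_BC = π(0.0664)⁴/32 = 1.91×10^-6 m⁴; J_CD = π(0.0311)⁴/32 = 9.18×10^-8 m⁴.
θ = (T/G)·Σ L_i/J_i = (681.0/80.7×10⁹)·(1.03/1.72×10^-5 + 0.983/1.91×10^-6 + 0.311/9.18×10^-8) = 0.03343 rad.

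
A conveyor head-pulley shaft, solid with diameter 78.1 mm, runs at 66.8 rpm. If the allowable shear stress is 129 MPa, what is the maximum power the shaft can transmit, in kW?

84.4 kW

J = πd⁴/32 = π(0.0781)⁴/32 = 3.653×10^-6 m⁴.
T_max = τ_allow·J/r = 1.29×10^8 × 3.653×10^-6 / 0.0390 = 12070 N·m.
ω = 2π·66.8/60 = 6.995 rad/s, so P_max = T_max·ω = 8.441×10^4 W.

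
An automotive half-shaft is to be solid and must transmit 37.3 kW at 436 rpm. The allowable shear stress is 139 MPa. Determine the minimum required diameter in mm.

ω = 2π·436/60 = 45.66 rad/s, so T = P/ω = 37.3×10³ / 45.66 = 816.9 N·m.
For a solid shaft τ_max = 16T/(πd³), so d = (16T/(π τ_allow))^(1/3) = (16·816.9/(π·1.39×10^8))^(1/3) = 0.03105 m.

31.0 mm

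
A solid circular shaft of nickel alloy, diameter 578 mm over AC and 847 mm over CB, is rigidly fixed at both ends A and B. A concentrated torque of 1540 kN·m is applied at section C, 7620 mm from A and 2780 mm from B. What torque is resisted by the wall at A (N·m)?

Compatibility: T_A·a/J_AC = T_B·b/J_CB with T_A + T_B = T₀.
J_AC = 0.0110 m⁴, J_CB = 0.0505 m⁴, so T_A = T₀·(J_AC/a)/((J_AC/a)+(J_CB/b)) = 112900 N·m, T_B = 1.427e6 N·m.

113000 N·m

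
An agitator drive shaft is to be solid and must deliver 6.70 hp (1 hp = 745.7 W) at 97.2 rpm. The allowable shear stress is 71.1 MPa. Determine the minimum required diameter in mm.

32.8 mm

ω = 2π·97.2/60 = 10.18 rad/s, so T = P/ω = 6.70×745.7 / 10.18 = 490.8 N·m.
For a solid shaft τ_max = 16T/(πd³), so d = (16T/(π τ_allow))^(1/3) = (16·490.8/(π·7.11×10^7))^(1/3) = 0.03276 m.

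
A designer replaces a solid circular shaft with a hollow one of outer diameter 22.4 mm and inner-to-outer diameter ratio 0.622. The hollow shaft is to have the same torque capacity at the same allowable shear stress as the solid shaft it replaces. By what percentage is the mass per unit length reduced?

Equal τ_max and T ⇒ the solid shaft needs d_s³ = d_o³(1−k⁴), so d_s = 22.4·(1−0.622⁴)^(1/3) = 21.22 mm.
Area ratio A_h/A_s = d_o²(1−k²)/d_s² = (1−k²)/(1−k⁴)^(2/3) = 0.6831.
Mass saving = 1 − 0.6831 = 31.7 %.

31.7 %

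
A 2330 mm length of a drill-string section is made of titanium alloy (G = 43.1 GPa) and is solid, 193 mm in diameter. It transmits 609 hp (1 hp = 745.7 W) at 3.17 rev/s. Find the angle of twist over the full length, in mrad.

9.05 mrad

ω = 2π·3.17 = 19.92 rad/s, so T = P/ω = 609×745.7 / 19.92 = 22800 N·m.
J = πd⁴/32 = π(0.193)⁴/32 = 1.362×10^-4 m⁴.
θ = T·L/(G·J) = 22800 × 2.33 / (43.1×10⁹ × 1.362×10^-4) = 9.049×10^-3 rad.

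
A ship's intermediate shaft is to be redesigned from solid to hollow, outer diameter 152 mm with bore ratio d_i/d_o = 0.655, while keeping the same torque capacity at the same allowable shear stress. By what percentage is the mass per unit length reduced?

Equal τ_max and T ⇒ the solid shaft needs d_s³ = d_o³(1−k⁴), so d_s = 152·(1−0.655⁴)^(1/3) = 142.0 mm.
Area ratio A_h/A_s = d_o²(1−k²)/d_s² = (1−k²)/(1−k⁴)^(2/3) = 0.6539.
Mass saving = 1 − 0.6539 = 34.6 %.

34.6 %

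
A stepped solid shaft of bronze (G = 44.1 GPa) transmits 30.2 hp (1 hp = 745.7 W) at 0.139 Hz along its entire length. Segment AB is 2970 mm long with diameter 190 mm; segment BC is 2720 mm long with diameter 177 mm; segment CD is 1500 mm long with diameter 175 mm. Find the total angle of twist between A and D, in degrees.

ω = 2π·0.139 = 0.8734 rad/s, so T = P/ω = 30.2×745.7 / 0.8734 = 25790 N·m.
J_AB = π(0.190)⁴/32 = 1.28×10^-4 m⁴; J_BC = π(0.177)⁴/32 = 9.64×10^-5 m⁴; J_CD = π(0.175)⁴/32 = 9.21×10^-5 m⁴.
θ = (T/G)·Σ L_i/J_i = (25790/44.1×10⁹)·(2.97/1.28×10^-4 + 2.72/9.64×10^-5 + 1.50/9.21×10^-5) = 0.03960 rad.

2.27°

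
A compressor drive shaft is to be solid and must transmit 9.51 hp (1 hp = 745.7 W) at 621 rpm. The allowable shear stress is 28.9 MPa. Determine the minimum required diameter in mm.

ω = 2π·621/60 = 65.03 rad/s, so T = P/ω = 9.51×745.7 / 65.03 = 109.0 N·m.
For a solid shaft τ_max = 16T/(πd³), so d = (16T/(π τ_allow))^(1/3) = (16·109.0/(π·2.89×10^7))^(1/3) = 0.02679 m.

26.8 mm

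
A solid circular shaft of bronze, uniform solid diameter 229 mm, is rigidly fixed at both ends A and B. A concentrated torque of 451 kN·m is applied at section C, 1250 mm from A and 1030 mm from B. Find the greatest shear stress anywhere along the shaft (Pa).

1.05e8 Pa

With uniform GJ and both ends fixed, compatibility θ_AC = θ_CB gives T_A·a = T_B·b, together with T_A + T_B = T₀.
T_A = T₀·b/(a+b) = 451000·1030/2280 = 203700 N·m; T_B = 247300 N·m.
τ in each portion: τ_AC = 8.64×10^7 Pa, τ_CB = 1.05×10^8 Pa; maximum is in CB.
τ_max = T_CB·r/J = 247300·0.115/2.70×10^-4 = 1.049×10^8 Pa.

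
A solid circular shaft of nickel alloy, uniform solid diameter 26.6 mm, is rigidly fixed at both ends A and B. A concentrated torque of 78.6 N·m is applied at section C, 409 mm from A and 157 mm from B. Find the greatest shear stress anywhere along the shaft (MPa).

With uniform GJ and both ends fixed, compatibility θ_AC = θ_CB gives T_A·a = T_B·b, together with T_A + T_B = T₀.
T_A = T₀·b/(a+b) = 78.60·157/566.0 = 21.80 N·m; T_B = 56.80 N·m.
τ in each portion: τ_AC = 5.90×10^6 Pa, τ_CB = 1.54×10^7 Pa; maximum is in CB.
τ_max = T_CB·r/J = 56.80·0.0133/4.92×10^-8 = 1.537×10^7 Pa.

15.4 MPa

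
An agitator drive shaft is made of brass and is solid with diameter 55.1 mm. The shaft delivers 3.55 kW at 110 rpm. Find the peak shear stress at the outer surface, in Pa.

ω = 2π·110/60 = 11.52 rad/s, so T = P/ω = 3.55×10³ / 11.52 = 308.2 N·m.
J = πd⁴/32 = π(0.0551)⁴/32 = 9.049×10^-7 m⁴.
τ_max = T·r/J = 308.2 × 0.0276 / 9.049×10^-7 = 9.383×10^6 Pa.

9.38e6 Pa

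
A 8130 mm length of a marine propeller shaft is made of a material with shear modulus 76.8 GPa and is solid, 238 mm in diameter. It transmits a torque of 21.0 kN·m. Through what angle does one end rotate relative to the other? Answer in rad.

J = πd⁴/32 = π(0.238)⁴/32 = 3.150×10^-4 m⁴.
θ = T·L/(G·J) = 21000 × 8.13 / (76.8×10⁹ × 3.150×10^-4) = 7.057×10^-3 rad.

0.00706 rad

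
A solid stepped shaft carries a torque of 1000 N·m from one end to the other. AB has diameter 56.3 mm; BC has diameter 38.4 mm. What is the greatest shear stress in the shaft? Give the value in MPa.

89.9 MPa

Under the same torque, τ_max = 16T/(πd³) is largest where d is smallest — segment BC (d = 38.4 mm).
τ_max = 16·1000/(π·(0.0384)³) = 8.994×10^7 Pa.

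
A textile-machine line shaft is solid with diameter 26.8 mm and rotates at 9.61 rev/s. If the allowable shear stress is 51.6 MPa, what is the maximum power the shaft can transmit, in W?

11800 W

J = πd⁴/32 = π(0.0268)⁴/32 = 5.065×10^-8 m⁴.
T_max = τ_allow·J/r = 5.16×10^7 × 5.065×10^-8 / 0.0134 = 195.0 N·m.
ω = 2π·9.61 = 60.38 rad/s, so P_max = T_max·ω = 1.178×10^4 W.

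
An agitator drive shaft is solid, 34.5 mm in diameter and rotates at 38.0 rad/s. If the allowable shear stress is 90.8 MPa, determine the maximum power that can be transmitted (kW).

J = πd⁴/32 = π(0.0345)⁴/32 = 1.391×10^-7 m⁴.
T_max = τ_allow·J/r = 9.08×10^7 × 1.391×10^-7 / 0.0173 = 732.1 N·m.
ω = 38.0 rad/s, so P_max = T_max·ω = 2.782×10^4 W.

27.8 kW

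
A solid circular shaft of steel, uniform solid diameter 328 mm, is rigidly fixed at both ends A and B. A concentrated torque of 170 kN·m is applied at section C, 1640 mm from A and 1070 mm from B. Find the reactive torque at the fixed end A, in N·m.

With uniform GJ and both ends fixed, compatibility θ_AC = θ_CB gives T_A·a = T_B·b, together with T_A + T_B = T₀.
T_A = T₀·b/(a+b) = 170000·1070/2710 = 67120 N·m; T_B = 102900 N·m.

67100 N·m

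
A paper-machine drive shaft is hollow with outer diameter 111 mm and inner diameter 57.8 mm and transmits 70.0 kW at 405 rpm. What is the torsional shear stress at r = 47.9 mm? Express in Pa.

5.73e6 Pa

ω = 2π·405/60 = 42.41 rad/s, so T = P/ω = 70.0×10³ / 42.41 = 1650 N·m.
J = π(d_o⁴ − d_i⁴)/32 = π(0.111⁴ − 0.0578⁴)/32 = 1.381×10^-5 m⁴.
Shear stress varies linearly with radius: τ = T·r/J = 1650 × 0.0479 / 1.381×10^-5 = 5.726×10^6 Pa.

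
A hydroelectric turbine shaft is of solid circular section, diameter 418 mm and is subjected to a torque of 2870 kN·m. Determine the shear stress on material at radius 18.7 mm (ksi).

J = πd⁴/32 = π(0.418)⁴/32 = 2.997×10^-3 m⁴.
Shear stress varies linearly with radius: τ = T·r/J = 2.870e6 × 0.0187 / 2.997×10^-3 = 1.791×10^7 Pa.

2.60 ksi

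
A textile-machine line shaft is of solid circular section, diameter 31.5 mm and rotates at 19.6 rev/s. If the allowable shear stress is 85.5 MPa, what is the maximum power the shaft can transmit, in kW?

64.6 kW

J = πd⁴/32 = π(0.0315)⁴/32 = 9.666×10^-8 m⁴.
T_max = τ_allow·J/r = 8.55×10^7 × 9.666×10^-8 / 0.0158 = 524.7 N·m.
ω = 2π·19.6 = 123.2 rad/s, so P_max = T_max·ω = 6.462×10^4 W.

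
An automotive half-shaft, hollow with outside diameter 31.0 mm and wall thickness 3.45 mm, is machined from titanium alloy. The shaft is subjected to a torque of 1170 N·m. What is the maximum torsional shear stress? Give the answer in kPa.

315000 kPa

J = π(d_o⁴ − d_i⁴)/32 = π(0.0310⁴ − 0.0241⁴)/32 = 5.755×10^-8 m⁴.
τ_max = T·r/J = 1170 × 0.0155 / 5.755×10^-8 = 3.151×10^8 Pa.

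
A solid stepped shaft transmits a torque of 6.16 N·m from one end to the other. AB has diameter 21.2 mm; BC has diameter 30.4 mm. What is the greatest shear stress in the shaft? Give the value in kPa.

3290 kPa

Under the same torque, τ_max = 16T/(πd³) is largest where d is smallest — segment AB (d = 21.2 mm).
τ_max = 16·6.160/(π·(0.0212)³) = 3.293×10^6 Pa.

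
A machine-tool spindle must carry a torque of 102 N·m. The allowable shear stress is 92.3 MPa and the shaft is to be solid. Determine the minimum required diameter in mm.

17.8 mm

For a solid shaft τ_max = 16T/(πd³), so d = (16T/(π τ_allow))^(1/3) = (16·102.0/(π·9.23×10^7))^(1/3) = 0.01779 m.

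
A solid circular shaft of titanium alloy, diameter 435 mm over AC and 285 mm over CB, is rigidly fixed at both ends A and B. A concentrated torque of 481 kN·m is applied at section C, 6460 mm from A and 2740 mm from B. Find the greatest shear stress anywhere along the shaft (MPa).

32.0 MPa

Compatibility: T_A·a/J_AC = T_B·b/J_CB with T_A + T_B = T₀.
J_AC = 3.52×10^-3 m⁴, J_CB = 6.48×10^-4 m⁴, so T_A = T₀·(J_AC/a)/((J_AC/a)+(J_CB/b)) = 335300 N·m, T_B = 145700 N·m.
τ in each portion: τ_AC = 2.07×10^7 Pa, τ_CB = 3.20×10^7 Pa; maximum is in CB.
τ_max = T_CB·r/J = 145700·0.142/6.48×10^-4 = 3.205×10^7 Pa.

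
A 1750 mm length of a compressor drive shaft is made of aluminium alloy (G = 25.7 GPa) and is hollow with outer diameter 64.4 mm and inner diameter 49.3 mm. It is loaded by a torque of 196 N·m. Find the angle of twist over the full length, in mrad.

12.0 mrad

J = π(d_o⁴ − d_i⁴)/32 = π(0.0644⁴ − 0.0493⁴)/32 = 1.109×10^-6 m⁴.
θ = T·L/(G·J) = 196.0 × 1.75 / (25.7×10⁹ × 1.109×10^-6) = 0.01204 rad.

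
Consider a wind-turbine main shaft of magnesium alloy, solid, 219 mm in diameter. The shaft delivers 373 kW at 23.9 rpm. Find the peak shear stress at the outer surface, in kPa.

ω = 2π·23.9/60 = 2.503 rad/s, so T = P/ω = 373×10³ / 2.503 = 149000 N·m.
J = πd⁴/32 = π(0.219)⁴/32 = 2.258×10^-4 m⁴.
τ_max = T·r/J = 149000 × 0.110 / 2.258×10^-4 = 7.226×10^7 Pa.

72300 kPa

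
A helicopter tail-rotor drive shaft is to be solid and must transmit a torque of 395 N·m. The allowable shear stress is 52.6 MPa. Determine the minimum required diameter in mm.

For a solid shaft τ_max = 16T/(πd³), so d = (16T/(π τ_allow))^(1/3) = (16·395.0/(π·5.26×10^7))^(1/3) = 0.03369 m.

33.7 mm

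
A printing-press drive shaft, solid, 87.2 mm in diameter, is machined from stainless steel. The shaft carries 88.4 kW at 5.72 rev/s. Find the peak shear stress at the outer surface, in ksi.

2.74 ksi

ω = 2π·5.72 = 35.94 rad/s, so T = P/ω = 88.4×10³ / 35.94 = 2460 N·m.
J = πd⁴/32 = π(0.0872)⁴/32 = 5.676×10^-6 m⁴.
τ_max = T·r/J = 2460 × 0.0436 / 5.676×10^-6 = 1.889×10^7 Pa.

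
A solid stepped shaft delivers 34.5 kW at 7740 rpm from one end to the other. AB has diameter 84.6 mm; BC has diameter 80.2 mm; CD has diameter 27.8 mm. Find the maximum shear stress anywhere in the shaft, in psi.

ω = 2π·7740/60 = 810.5 rad/s, so T = P/ω = 34.5×10³ / 810.5 = 42.56 N·m.
Under the same torque, τ_max = 16T/(πd³) is largest where d is smallest — segment CD (d = 27.8 mm).
τ_max = 16·42.56/(π·(0.0278)³) = 1.009×10^7 Pa.

1460 psi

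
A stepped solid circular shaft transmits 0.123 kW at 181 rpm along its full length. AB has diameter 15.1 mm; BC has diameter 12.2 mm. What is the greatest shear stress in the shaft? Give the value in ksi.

2.64 ksi

ω = 2π·181/60 = 18.95 rad/s, so T = P/ω = 0.123×10³ / 18.95 = 6.489 N·m.
Under the same torque, τ_max = 16T/(πd³) is largest where d is smallest — segment BC (d = 12.2 mm).
τ_max = 16·6.489/(π·(0.0122)³) = 1.820×10^7 Pa.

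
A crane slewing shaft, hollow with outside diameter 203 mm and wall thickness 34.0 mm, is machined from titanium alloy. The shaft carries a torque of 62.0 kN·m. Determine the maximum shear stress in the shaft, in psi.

J = π(d_o⁴ − d_i⁴)/32 = π(0.203⁴ − 0.135⁴)/32 = 1.341×10^-4 m⁴.
τ_max = T·r/J = 62000 × 0.102 / 1.341×10^-4 = 4.692×10^7 Pa.

6810 psi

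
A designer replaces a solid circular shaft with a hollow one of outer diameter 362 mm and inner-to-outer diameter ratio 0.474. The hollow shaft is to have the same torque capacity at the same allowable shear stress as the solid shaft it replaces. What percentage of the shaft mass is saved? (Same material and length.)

Equal τ_max and T ⇒ the solid shaft needs d_s³ = d_o³(1−k⁴), so d_s = 362·(1−0.474⁴)^(1/3) = 355.8 mm.
Area ratio A_h/A_s = d_o²(1−k²)/d_s² = (1−k²)/(1−k⁴)^(2/3) = 0.8026.
Mass saving = 1 − 0.8026 = 19.7 %.

19.7 %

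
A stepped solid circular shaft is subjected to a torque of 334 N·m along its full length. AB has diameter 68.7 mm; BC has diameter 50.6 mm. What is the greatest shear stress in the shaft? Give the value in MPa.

13.1 MPa

Under the same torque, τ_max = 16T/(πd³) is largest where d is smallest — segment BC (d = 50.6 mm).
τ_max = 16·334.0/(π·(0.0506)³) = 1.313×10^7 Pa.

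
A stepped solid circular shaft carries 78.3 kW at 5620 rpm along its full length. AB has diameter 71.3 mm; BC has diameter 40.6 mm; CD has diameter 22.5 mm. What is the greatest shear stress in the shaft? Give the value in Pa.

5.95e7 Pa

ω = 2π·5620/60 = 588.5 rad/s, so T = P/ω = 78.3×10³ / 588.5 = 133.0 N·m.
Under the same torque, τ_max = 16T/(πd³) is largest where d is smallest — segment CD (d = 22.5 mm).
τ_max = 16·133.0/(π·(0.0225)³) = 5.949×10^7 Pa.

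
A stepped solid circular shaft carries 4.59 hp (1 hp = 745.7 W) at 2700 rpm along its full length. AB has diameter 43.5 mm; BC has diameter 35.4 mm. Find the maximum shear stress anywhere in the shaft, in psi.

ω = 2π·2700/60 = 282.7 rad/s, so T = P/ω = 4.59×745.7 / 282.7 = 12.11 N·m.
Under the same torque, τ_max = 16T/(πd³) is largest where d is smallest — segment BC (d = 35.4 mm).
τ_max = 16·12.11/(π·(0.0354)³) = 1.390×10^6 Pa.

202 psi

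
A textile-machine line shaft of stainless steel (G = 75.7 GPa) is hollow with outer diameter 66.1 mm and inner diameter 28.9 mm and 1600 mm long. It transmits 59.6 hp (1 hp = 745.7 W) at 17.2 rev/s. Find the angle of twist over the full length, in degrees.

ω = 2π·17.2 = 108.1 rad/s, so T = P/ω = 59.6×745.7 / 108.1 = 411.2 N·m.
J = π(d_o⁴ − d_i⁴)/32 = π(0.0661⁴ − 0.0289⁴)/32 = 1.806×10^-6 m⁴.
θ = T·L/(G·J) = 411.2 × 1.60 / (75.7×10⁹ × 1.806×10^-6) = 4.814×10^-3 rad.

0.276°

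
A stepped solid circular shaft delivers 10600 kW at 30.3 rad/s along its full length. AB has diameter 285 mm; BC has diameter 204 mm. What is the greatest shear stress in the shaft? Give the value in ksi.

30.4 ksi

ω = 30.3 rad/s, so T = P/ω = 10600×10³ / 30.30 = 349800 N·m.
Under the same torque, τ_max = 16T/(πd³) is largest where d is smallest — segment BC (d = 204 mm).
τ_max = 16·349800/(π·(0.204)³) = 2.099×10^8 Pa.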